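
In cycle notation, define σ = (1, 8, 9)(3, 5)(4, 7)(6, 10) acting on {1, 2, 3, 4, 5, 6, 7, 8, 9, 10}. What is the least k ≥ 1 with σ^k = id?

The cycle type of σ is (3, 2, 2, 2, 1).
The order of σ is the least common multiple of its cycle lengths: lcm(3, 2, 2, 2) = 6.

6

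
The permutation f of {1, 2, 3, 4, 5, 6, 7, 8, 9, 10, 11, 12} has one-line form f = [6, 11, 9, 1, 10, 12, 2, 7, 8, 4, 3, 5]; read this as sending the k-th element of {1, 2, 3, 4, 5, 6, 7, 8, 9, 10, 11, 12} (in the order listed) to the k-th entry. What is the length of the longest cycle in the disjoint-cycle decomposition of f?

6

Decomposing into disjoint cycles gives (1 6 12 5 10 4)(2 11 3 9 8 7); the longest has length 6.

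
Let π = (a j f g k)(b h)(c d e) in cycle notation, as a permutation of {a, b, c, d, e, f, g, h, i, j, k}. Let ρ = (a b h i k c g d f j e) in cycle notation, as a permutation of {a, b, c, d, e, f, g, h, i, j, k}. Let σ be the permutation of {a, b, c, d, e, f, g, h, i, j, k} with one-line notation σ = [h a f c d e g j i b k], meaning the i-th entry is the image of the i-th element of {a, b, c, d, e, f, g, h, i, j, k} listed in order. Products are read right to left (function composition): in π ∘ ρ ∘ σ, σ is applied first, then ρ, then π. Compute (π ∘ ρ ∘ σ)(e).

g

(π ∘ ρ ∘ σ)(e) = π(ρ(σ(e))). σ(e) = d, then ρ(d) = f, then π(f) = g, so the result is g.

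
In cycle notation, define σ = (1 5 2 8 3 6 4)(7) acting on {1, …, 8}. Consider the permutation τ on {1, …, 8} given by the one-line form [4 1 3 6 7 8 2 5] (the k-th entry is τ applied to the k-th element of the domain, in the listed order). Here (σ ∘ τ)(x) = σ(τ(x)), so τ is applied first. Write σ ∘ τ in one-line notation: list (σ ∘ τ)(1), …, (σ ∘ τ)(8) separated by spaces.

1 5 6 4 7 3 8 2

Chase each element through τ then σ: 1 → 4 → 1; 2 → 1 → 5; 3 → 3 → 6; 4 → 6 → 4; 5 → 7 → 7; 6 → 8 → 3; 7 → 2 → 8; 8 → 5 → 2.
So σ ∘ τ in one-line form is 1 5 6 4 7 3 8 2.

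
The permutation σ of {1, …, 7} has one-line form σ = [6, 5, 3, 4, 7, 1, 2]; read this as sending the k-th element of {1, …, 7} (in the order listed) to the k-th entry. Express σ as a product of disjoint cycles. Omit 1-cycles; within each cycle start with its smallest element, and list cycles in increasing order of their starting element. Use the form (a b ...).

(1 6)(2 5 7)

From 1: 1 → 6 → 1, closing the cycle (1 6).
Continuing from each remaining unvisited element yields (1 6)(2 5 7).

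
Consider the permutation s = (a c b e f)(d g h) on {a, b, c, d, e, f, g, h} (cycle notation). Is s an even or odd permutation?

The cycle lengths are 5, 3.
A cycle of length ℓ contributes ℓ−1 transpositions, so s is a product of 4 + 2 = 6 transpositions — even.

even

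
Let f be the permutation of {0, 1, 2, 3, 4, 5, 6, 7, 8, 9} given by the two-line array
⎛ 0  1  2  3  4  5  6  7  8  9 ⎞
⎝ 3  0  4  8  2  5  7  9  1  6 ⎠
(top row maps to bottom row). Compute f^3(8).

3

Tracing 8 → 1 → … returns to 8 after 4 steps, so 8 lies in a 4-cycle (0 3 8 1).
Advancing 3 steps from 8: 8 → 1 → 0 → 3.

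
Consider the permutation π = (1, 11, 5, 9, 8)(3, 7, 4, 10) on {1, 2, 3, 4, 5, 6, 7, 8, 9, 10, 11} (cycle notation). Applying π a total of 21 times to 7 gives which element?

4

7 lies in the 4-cycle (3, 7, 4, 10).
On a 4-cycle, π^4 is the identity, so π^21 = π^1 there (21 ≡ 1 mod 4).
Stepping 1 place around the cycle: 7 → 4.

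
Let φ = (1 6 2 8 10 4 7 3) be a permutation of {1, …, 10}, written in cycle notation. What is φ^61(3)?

10

3 lies in the 8-cycle (1 6 2 8 10 4 7 3).
Powers repeat with period 8 on this cycle, and 61 mod 8 = 5, so φ^61(3) = φ^5(3).
Advancing 5 steps from 3: 3 → 1 → 6 → 2 → 8 → 10.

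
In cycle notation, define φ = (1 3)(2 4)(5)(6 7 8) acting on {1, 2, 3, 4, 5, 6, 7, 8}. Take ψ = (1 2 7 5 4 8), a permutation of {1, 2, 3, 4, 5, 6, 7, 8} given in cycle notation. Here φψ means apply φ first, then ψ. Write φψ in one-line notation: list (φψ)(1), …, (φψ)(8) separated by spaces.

3 8 2 7 4 5 1 6

Chase each element through φ then ψ: 1 → 3 → 3; 2 → 4 → 8; 3 → 1 → 2; 4 → 2 → 7; 5 → 5 → 4; 6 → 7 → 5; 7 → 8 → 1; 8 → 6 → 6.
So φψ in one-line form is 3 8 2 7 4 5 1 6.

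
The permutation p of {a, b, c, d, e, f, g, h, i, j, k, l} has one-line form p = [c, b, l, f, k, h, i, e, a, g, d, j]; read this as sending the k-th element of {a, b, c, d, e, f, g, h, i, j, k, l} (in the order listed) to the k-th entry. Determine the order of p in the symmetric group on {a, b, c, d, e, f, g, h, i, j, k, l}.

Writing p as disjoint cycles, the cycle lengths are 6, 5, 1.
The order is lcm(6, 5) = 30.

30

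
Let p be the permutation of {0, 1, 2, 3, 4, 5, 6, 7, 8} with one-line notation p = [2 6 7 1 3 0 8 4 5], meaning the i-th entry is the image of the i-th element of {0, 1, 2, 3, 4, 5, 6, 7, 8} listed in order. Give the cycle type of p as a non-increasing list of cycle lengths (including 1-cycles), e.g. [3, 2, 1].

The disjoint cycles are (0 2 7 4 3 1 6 8 5), with lengths 9 in non-increasing order.

[9]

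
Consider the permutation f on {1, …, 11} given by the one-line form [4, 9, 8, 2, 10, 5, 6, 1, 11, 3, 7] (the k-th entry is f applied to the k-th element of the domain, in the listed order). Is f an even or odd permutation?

even

In disjoint-cycle form the cycle lengths are 11.
A cycle is odd iff its length is even; f has 0 even-length cycles, so sgn(f) = (−1)^0 and f is even.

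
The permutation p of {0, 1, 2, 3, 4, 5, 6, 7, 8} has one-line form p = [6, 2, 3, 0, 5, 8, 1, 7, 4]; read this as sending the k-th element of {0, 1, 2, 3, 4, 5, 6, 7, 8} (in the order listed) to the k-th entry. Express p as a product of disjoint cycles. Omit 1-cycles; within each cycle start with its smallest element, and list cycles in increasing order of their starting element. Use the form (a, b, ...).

From 0: 0 → 6 → 1 → 2 → 3 → 0, closing the cycle (0, 6, 1, 2, 3).
Continuing from each remaining unvisited element yields (0, 6, 1, 2, 3)(4, 5, 8).

(0, 6, 1, 2, 3)(4, 5, 8)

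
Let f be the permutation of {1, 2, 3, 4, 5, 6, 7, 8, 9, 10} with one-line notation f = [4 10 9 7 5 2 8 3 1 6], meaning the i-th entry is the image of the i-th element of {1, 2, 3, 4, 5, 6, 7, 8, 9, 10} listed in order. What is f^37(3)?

9

Tracing 3 → 9 → … returns to 3 after 6 steps, so 3 lies in a 6-cycle (1, 4, 7, 8, 3, 9).
On a 6-cycle, f^6 is the identity, so f^37 = f^1 there (37 ≡ 1 mod 6).
Advancing 1 step from 3: 3 → 9.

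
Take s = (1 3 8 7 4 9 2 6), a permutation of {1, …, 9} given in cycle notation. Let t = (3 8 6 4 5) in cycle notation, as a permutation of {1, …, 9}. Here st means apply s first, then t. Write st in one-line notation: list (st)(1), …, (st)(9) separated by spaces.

8 4 6 9 3 1 5 7 2

(st)(x) = t(s(x)). Computing each image: t(s(1)) = t(3) = 8, t(s(2)) = t(6) = 4, t(s(3)) = t(8) = 6, t(s(4)) = t(9) = 9, t(s(5)) = t(5) = 3, t(s(6)) = t(1) = 1, t(s(7)) = t(4) = 5, t(s(8)) = t(7) = 7, t(s(9)) = t(2) = 2.
Hence st = [8 4 6 9 3 1 5 7 2].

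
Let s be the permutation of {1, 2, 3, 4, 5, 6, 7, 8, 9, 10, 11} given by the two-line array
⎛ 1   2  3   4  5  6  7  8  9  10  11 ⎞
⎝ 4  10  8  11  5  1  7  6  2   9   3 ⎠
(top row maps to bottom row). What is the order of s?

Writing s as disjoint cycles, the cycle lengths are 6, 3, 1, 1.
Since disjoint cycles commute, ord(s) = lcm(6, 3) = 6.

6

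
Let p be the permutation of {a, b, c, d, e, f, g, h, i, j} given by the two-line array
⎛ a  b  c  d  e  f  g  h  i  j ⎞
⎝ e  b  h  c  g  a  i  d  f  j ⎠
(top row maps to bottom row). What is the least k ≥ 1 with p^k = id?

The disjoint-cycle form of p has cycle lengths 5, 3, 1, 1.
The order of p is the least common multiple of its cycle lengths: lcm(5, 3) = 15.

15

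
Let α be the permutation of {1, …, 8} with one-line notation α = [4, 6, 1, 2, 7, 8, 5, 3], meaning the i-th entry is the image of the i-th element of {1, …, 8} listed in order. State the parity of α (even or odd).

In disjoint-cycle form the cycle lengths are 6, 2.
A cycle is odd iff its length is even; α has 2 even-length cycles, so sgn(α) = (−1)^2 and α is even.

even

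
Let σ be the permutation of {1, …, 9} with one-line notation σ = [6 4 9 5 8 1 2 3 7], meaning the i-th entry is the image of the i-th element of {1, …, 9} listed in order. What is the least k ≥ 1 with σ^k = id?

14

The disjoint-cycle form of σ has cycle lengths 7, 2.
The order of σ is the least common multiple of its cycle lengths: lcm(7, 2) = 14.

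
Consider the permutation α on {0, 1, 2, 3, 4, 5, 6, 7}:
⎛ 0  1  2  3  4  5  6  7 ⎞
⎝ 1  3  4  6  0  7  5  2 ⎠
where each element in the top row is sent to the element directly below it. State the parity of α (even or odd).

odd

In disjoint-cycle form the cycle lengths are 8.
A cycle of length ℓ contributes ℓ−1 transpositions, so α is a product of 7 transpositions — odd.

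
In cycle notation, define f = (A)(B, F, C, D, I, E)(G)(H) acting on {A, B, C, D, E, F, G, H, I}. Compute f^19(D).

I

D lies in the 6-cycle (B, F, C, D, I, E).
On a 6-cycle, f^6 is the identity, so f^19 = f^1 there (19 ≡ 1 mod 6).
Advancing 1 step from D: D → I.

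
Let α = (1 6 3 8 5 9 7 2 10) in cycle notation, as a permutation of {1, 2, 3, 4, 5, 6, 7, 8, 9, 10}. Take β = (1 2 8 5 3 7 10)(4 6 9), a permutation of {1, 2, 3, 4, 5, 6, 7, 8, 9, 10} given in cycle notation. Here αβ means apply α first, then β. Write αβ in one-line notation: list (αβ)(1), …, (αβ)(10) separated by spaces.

9 1 5 6 4 7 8 3 10 2

Chase each element through α then β: 1 → 6 → 9; 2 → 10 → 1; 3 → 8 → 5; 4 → 4 → 6; 5 → 9 → 4; 6 → 3 → 7; 7 → 2 → 8; 8 → 5 → 3; 9 → 7 → 10; 10 → 1 → 2.
Collecting the images, αβ = [9 1 5 6 4 7 8 3 10 2].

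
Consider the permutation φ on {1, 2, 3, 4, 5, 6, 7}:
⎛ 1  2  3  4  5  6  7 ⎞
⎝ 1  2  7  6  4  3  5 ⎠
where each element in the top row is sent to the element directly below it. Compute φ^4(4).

5

Tracing 4 → 6 → … returns to 4 after 5 steps, so 4 lies in a 5-cycle (3, 7, 5, 4, 6).
Stepping 4 places around the cycle: 4 → 6 → 3 → 7 → 5.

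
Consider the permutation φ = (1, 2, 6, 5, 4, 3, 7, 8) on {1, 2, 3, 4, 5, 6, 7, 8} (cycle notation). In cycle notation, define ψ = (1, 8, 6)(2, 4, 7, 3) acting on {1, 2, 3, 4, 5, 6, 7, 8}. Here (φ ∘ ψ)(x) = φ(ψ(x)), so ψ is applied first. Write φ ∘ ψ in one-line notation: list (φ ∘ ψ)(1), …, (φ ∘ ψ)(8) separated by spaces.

For each element, apply ψ then φ: 1 → 8 → 1; 2 → 4 → 3; 3 → 2 → 6; 4 → 7 → 8; 5 → 5 → 4; 6 → 1 → 2; 7 → 3 → 7; 8 → 6 → 5.
So φ ∘ ψ in one-line form is 1 3 6 8 4 2 7 5.

1 3 6 8 4 2 7 5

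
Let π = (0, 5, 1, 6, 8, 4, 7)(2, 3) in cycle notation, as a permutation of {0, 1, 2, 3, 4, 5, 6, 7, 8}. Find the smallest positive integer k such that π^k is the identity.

14

The disjoint cycles have lengths 7, 2.
The order of π is the least common multiple of its cycle lengths: lcm(7, 2) = 14.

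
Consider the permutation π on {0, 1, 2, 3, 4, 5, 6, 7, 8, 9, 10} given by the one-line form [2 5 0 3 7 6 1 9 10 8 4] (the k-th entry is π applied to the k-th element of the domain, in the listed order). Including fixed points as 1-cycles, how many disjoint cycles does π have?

The cycle decomposition is (0 2)(1 5 6)(3)(4 7 9 8 10), which has 4 cycles (counting 1-cycles).

4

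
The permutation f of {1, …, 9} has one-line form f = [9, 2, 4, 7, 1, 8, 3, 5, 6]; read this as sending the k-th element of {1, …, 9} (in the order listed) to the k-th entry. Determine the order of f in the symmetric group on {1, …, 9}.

15

Writing f as disjoint cycles, the cycle lengths are 5, 3, 1.
Since disjoint cycles commute, ord(f) = lcm(5, 3) = 15.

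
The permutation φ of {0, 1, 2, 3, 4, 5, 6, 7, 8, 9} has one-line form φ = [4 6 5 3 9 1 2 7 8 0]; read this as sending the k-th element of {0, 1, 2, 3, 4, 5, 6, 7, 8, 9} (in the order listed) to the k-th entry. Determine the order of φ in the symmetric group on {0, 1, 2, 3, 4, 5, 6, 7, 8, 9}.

12

The disjoint-cycle form of φ has cycle lengths 4, 3, 1, 1, 1.
Since disjoint cycles commute, ord(φ) = lcm(4, 3) = 12.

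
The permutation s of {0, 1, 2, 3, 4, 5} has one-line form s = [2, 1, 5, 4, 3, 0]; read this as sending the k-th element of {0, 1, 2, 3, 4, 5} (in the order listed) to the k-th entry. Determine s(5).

5 is element number 6 of the domain, and entry number 6 of the one-line form is 0, so s(5) = 0.

0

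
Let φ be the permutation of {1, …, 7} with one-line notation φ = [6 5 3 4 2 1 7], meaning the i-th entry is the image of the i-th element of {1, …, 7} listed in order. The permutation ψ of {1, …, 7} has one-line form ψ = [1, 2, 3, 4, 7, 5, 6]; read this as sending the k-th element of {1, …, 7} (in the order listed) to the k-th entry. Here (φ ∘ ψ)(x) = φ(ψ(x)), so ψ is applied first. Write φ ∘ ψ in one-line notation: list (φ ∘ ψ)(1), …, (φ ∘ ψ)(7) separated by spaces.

For each element, apply ψ then φ: 1 → 1 → 6; 2 → 2 → 5; 3 → 3 → 3; 4 → 4 → 4; 5 → 7 → 7; 6 → 5 → 2; 7 → 6 → 1.
Collecting the images, φ ∘ ψ = [6 5 3 4 7 2 1].

6 5 3 4 7 2 1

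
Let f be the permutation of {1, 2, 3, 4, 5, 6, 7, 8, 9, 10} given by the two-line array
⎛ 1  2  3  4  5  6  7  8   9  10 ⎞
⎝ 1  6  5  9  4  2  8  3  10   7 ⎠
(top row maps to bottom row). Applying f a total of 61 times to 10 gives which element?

Tracing 10 → 7 → … returns to 10 after 7 steps, so 10 lies in a 7-cycle (3, 5, 4, 9, 10, 7, 8).
Powers repeat with period 7 on this cycle, and 61 mod 7 = 5, so f^61(10) = f^5(10).
Stepping 5 places around the cycle: 10 → 7 → 8 → 3 → 5 → 4.

4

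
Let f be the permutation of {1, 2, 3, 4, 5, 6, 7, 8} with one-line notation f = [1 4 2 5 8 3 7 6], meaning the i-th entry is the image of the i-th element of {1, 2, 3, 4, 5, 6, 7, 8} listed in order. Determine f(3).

2

3 is element number 3 of the domain, and entry number 3 of the one-line form is 2, so f(3) = 2.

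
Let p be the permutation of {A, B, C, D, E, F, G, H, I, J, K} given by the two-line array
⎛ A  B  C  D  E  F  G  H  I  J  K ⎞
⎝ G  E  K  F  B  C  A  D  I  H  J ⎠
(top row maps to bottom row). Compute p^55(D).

F

Tracing D → F → … returns to D after 6 steps, so D lies in a 6-cycle (C, K, J, H, D, F).
On a 6-cycle, p^6 is the identity, so p^55 = p^1 there (55 ≡ 1 mod 6).
Stepping 1 place around the cycle: D → F.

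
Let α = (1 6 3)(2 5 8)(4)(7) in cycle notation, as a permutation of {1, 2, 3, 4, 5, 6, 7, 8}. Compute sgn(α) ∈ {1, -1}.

The cycle lengths are 3, 3, 1, 1.
A cycle is odd iff its length is even; α has 0 even-length cycles, so sgn(α) = (−1)^0 and α is even.

1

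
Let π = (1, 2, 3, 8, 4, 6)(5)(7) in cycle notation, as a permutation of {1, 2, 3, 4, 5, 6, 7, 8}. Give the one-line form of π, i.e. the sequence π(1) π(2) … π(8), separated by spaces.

2 3 8 6 5 1 7 4

Image by image: 1→2, 2→3, 3→8, 4→6, 5→5, 6→1, 7→7, 8→4.
So the one-line form is 2 3 8 6 5 1 7 4.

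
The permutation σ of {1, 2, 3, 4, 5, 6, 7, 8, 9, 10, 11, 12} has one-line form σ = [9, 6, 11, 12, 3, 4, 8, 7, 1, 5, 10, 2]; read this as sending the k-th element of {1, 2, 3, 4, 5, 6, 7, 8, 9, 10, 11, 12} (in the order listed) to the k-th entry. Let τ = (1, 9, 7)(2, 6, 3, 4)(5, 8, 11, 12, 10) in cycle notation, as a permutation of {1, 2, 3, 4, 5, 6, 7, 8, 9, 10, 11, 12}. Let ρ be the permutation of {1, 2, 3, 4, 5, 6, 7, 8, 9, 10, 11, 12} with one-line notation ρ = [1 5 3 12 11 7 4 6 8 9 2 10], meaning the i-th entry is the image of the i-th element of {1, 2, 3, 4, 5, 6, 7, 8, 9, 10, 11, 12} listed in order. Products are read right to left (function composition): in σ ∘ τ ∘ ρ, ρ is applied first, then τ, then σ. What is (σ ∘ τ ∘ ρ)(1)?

1

(σ ∘ τ ∘ ρ)(1) = σ(τ(ρ(1))). ρ(1) = 1, then τ(1) = 9, then σ(9) = 1, so the result is 1.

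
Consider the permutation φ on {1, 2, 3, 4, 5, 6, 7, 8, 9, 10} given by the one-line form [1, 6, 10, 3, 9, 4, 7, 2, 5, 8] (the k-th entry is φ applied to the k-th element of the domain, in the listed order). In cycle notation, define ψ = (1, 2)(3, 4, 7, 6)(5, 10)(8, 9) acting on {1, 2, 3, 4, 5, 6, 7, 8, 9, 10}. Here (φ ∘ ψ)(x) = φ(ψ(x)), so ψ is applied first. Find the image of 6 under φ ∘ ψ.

10

(φ ∘ ψ)(6) = φ(ψ(6)). ψ(6) = 3, then φ(3) = 10. So (φ ∘ ψ)(6) = 10.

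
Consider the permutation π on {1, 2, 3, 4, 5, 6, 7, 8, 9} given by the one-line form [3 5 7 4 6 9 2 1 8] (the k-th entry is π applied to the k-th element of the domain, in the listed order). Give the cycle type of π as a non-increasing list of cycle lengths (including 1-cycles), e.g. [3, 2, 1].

The disjoint cycles are (1 3 7 2 5 6 9 8)(4), with lengths 8, 1 in non-increasing order.

[8, 1]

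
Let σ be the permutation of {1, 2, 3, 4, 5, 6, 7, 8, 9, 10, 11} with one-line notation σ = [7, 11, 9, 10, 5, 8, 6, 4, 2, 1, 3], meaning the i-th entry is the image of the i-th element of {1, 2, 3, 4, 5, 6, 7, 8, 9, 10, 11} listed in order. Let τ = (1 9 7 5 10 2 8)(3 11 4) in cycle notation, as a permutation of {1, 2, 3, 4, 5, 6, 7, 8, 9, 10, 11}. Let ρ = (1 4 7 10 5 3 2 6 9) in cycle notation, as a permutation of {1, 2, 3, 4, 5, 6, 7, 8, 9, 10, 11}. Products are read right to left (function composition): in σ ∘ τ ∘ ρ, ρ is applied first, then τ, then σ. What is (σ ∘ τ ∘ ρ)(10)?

Chase 10: ρ(10) = 5; τ(5) = 10; σ(10) = 1. Hence (σ ∘ τ ∘ ρ)(10) = 1.

1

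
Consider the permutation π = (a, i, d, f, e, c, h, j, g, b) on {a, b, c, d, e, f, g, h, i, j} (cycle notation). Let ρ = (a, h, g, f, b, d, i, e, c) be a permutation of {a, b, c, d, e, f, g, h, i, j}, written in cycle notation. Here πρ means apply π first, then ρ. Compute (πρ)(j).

f

(πρ)(j) = ρ(π(j)). π(j) = g, then ρ(g) = f. So (πρ)(j) = f.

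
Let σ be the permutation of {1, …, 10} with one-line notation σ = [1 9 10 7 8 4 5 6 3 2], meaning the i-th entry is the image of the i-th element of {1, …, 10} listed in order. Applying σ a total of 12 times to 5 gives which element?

6

Tracing 5 → 8 → … returns to 5 after 5 steps, so 5 lies in a 5-cycle (4, 7, 5, 8, 6).
On a 5-cycle, σ^5 is the identity, so σ^12 = σ^2 there (12 ≡ 2 mod 5).
Stepping 2 places around the cycle: 5 → 8 → 6.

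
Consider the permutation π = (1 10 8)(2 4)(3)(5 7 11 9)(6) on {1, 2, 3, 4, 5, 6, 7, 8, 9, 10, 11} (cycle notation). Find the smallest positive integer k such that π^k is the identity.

The disjoint cycles have lengths 4, 3, 2, 1, 1.
The order is lcm(4, 3, 2) = 12.

12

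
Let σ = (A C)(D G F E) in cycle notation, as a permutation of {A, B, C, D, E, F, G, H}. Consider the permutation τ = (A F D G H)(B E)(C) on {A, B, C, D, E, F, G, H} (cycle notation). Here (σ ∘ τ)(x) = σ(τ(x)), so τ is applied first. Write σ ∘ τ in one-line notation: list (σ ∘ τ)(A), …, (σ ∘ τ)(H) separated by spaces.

E D A F B G H C

(σ ∘ τ)(x) = σ(τ(x)). Computing each image: σ(τ(A)) = σ(F) = E, σ(τ(B)) = σ(E) = D, σ(τ(C)) = σ(C) = A, σ(τ(D)) = σ(G) = F, σ(τ(E)) = σ(B) = B, σ(τ(F)) = σ(D) = G, σ(τ(G)) = σ(H) = H, σ(τ(H)) = σ(A) = C.
Hence σ ∘ τ = [E D A F B G H C].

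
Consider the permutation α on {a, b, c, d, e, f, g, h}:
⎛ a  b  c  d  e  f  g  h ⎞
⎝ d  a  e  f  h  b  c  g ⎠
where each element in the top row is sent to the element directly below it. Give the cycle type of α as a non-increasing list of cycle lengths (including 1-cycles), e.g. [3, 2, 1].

The disjoint cycles are (a d f b)(c e h g), with lengths 4, 4 in non-increasing order.

[4, 4]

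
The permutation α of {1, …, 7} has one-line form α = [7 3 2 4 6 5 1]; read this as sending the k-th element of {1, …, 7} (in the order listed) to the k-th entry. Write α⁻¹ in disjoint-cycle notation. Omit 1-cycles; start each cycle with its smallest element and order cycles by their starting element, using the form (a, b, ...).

The cycle decomposition of α is (1, 7)(2, 3)(5, 6).
Reversing each cycle (and rotating so the smallest element leads) gives α⁻¹ = (1, 7)(2, 3)(5, 6).

(1, 7)(2, 3)(5, 6)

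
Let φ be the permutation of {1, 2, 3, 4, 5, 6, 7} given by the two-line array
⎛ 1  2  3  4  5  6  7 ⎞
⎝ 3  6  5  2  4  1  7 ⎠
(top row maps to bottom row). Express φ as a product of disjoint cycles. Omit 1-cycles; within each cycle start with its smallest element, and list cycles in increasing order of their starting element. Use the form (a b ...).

From 1: 1 → 3 → 5 → 4 → 2 → 6 → 1, closing the cycle (1 3 5 4 2 6).
Continuing from each remaining unvisited element yields (1 3 5 4 2 6).

(1 3 5 4 2 6)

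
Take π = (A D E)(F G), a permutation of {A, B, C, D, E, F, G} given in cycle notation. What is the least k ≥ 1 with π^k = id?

The cycle type of π is (3, 2, 1, 1).
The order of π is the least common multiple of its cycle lengths: lcm(3, 2) = 6.

6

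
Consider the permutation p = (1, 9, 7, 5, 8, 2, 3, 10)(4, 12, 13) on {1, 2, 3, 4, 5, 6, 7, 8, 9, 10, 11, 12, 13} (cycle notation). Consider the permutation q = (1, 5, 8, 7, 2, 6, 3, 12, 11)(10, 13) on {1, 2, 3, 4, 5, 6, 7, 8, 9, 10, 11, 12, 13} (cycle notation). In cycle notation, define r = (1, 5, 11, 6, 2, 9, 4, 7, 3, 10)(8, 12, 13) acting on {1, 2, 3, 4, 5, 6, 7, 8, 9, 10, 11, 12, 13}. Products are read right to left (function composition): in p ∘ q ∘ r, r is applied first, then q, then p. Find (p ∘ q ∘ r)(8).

Apply the permutations in order: r(8) = 12, then q(12) = 11, then p(11) = 11. So (p ∘ q ∘ r)(8) = 11.

11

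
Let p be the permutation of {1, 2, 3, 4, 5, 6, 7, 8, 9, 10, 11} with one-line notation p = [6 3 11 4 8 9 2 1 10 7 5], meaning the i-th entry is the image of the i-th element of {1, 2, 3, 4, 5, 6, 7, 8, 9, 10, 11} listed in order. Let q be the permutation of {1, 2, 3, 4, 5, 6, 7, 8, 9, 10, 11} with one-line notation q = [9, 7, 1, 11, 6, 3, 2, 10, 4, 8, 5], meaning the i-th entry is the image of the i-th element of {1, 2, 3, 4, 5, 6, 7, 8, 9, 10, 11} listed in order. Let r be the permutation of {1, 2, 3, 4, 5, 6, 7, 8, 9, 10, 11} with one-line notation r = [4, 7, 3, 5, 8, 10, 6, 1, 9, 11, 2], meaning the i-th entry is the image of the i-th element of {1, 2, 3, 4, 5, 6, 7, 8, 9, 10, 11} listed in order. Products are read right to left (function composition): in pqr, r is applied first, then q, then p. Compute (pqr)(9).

Apply the permutations in order: r(9) = 9, then q(9) = 4, then p(4) = 4. So (pqr)(9) = 4.

4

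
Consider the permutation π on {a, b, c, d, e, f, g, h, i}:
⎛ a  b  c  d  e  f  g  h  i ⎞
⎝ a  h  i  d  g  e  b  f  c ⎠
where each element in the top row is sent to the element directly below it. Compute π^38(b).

Tracing b → h → … returns to b after 5 steps, so b lies in a 5-cycle (b h f e g).
Powers repeat with period 5 on this cycle, and 38 mod 5 = 3, so π^38(b) = π^3(b).
Stepping 3 places around the cycle: b → h → f → e.

e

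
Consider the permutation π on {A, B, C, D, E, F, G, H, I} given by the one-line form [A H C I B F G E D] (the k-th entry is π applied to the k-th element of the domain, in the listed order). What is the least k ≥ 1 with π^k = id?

Writing π as disjoint cycles, the cycle lengths are 3, 2, 1, 1, 1, 1.
The order of π is the least common multiple of its cycle lengths: lcm(3, 2) = 6.

6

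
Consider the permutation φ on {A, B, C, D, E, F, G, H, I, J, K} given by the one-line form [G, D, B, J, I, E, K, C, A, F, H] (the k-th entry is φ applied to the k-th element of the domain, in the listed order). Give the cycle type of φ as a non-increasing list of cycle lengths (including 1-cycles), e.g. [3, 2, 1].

[11]

The disjoint cycles are (A G K H C B D J F E I), with lengths 11 in non-increasing order.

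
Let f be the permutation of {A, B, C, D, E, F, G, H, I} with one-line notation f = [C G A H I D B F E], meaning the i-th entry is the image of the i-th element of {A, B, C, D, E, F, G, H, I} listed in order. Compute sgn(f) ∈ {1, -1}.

In disjoint-cycle form the cycle lengths are 3, 2, 2, 2.
A cycle is odd iff its length is even; f has 3 even-length cycles, so sgn(f) = (−1)^3 and f is odd.

-1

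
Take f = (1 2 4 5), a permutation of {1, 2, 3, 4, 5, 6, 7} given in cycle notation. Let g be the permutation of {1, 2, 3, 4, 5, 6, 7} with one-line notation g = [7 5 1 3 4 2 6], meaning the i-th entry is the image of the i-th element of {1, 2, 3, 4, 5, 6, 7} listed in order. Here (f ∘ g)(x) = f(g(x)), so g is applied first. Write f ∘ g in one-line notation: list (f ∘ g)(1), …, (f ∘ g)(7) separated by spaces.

(f ∘ g)(x) = f(g(x)). Computing each image: f(g(1)) = f(7) = 7, f(g(2)) = f(5) = 1, f(g(3)) = f(1) = 2, f(g(4)) = f(3) = 3, f(g(5)) = f(4) = 5, f(g(6)) = f(2) = 4, f(g(7)) = f(6) = 6.
Hence f ∘ g = [7 1 2 3 5 4 6].

7 1 2 3 5 4 6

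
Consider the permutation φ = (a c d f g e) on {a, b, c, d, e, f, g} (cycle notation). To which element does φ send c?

d

In the cycle (a c d f g e), c is followed by d, so φ(c) = d.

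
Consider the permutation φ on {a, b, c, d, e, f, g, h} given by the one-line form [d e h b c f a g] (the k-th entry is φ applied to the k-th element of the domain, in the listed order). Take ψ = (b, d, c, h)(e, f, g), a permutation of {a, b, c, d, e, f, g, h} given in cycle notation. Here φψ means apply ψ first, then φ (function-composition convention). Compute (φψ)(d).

h

(φψ)(d) = φ(ψ(d)). ψ(d) = c, then φ(c) = h. So (φψ)(d) = h.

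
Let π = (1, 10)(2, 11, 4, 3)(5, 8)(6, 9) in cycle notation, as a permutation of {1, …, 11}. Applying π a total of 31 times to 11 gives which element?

2

11 lies in the 4-cycle (2, 11, 4, 3).
On a 4-cycle, π^4 is the identity, so π^31 = π^3 there (31 ≡ 3 mod 4).
Stepping 3 places around the cycle: 11 → 4 → 3 → 2.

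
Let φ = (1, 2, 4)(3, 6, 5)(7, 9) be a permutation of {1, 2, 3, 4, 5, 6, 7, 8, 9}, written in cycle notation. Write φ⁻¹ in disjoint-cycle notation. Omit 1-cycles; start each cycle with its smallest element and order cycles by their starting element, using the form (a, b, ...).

(1, 4, 2)(3, 5, 6)(7, 9)

The inverse reverses each cycle.
Reversing each cycle of φ and rotating so the smallest element leads gives (1, 4, 2)(3, 5, 6)(7, 9).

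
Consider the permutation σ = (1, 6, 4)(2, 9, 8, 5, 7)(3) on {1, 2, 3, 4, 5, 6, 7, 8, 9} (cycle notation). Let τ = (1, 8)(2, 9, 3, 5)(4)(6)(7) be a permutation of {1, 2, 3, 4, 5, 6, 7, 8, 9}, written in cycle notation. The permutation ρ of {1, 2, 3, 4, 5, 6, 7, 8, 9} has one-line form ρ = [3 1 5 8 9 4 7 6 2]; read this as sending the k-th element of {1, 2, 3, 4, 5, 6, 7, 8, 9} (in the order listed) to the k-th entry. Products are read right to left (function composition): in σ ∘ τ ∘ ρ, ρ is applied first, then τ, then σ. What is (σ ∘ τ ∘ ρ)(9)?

8

(σ ∘ τ ∘ ρ)(9) = σ(τ(ρ(9))). ρ(9) = 2, then τ(2) = 9, then σ(9) = 8, so the result is 8.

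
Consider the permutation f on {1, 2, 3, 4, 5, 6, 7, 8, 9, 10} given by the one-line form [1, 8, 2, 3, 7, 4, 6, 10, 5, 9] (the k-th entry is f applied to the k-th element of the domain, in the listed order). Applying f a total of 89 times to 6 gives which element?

7

Tracing 6 → 4 → … returns to 6 after 9 steps, so 6 lies in a 9-cycle (2 8 10 9 5 7 6 4 3).
Since the cycle has length 9, f^89 acts on it the same as f^8 (89 mod 9 = 8).
Advancing 8 steps from 6: 6 → 4 → 3 → 2 → 8 → 10 → 9 → 5 → 7.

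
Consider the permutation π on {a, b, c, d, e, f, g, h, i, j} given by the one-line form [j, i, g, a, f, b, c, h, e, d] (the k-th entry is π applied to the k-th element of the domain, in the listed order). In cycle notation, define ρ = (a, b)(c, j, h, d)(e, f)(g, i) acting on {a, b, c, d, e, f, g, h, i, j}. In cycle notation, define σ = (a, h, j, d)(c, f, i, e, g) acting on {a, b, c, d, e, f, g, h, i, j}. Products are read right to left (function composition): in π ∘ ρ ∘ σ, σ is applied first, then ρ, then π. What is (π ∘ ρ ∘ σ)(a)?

Apply the permutations in order: σ(a) = h, then ρ(h) = d, then π(d) = a. So (π ∘ ρ ∘ σ)(a) = a.

a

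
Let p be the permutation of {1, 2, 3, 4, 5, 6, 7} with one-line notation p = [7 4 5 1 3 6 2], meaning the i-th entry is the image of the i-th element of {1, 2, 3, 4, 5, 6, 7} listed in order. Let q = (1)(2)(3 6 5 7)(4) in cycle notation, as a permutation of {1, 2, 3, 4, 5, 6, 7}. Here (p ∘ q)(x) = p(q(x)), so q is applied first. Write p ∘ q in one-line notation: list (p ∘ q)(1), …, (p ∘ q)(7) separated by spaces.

7 4 6 1 2 3 5

Chase each element through q then p: 1 → 1 → 7; 2 → 2 → 4; 3 → 6 → 6; 4 → 4 → 1; 5 → 7 → 2; 6 → 5 → 3; 7 → 3 → 5.
So p ∘ q in one-line form is 7 4 6 1 2 3 5.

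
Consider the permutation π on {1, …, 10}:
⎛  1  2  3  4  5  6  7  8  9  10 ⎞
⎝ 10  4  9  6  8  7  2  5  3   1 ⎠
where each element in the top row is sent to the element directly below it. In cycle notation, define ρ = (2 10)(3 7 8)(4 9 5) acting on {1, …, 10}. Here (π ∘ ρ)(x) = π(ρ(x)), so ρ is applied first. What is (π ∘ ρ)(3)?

(π ∘ ρ)(3) = π(ρ(3)). ρ(3) = 7, then π(7) = 2. So (π ∘ ρ)(3) = 2.

2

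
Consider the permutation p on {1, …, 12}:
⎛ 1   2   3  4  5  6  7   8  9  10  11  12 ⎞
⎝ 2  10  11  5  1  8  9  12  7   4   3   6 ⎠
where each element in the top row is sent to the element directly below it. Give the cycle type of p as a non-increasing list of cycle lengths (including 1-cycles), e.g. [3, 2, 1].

The disjoint cycles are (1, 2, 10, 4, 5)(3, 11)(6, 8, 12)(7, 9), with lengths 5, 3, 2, 2 in non-increasing order.

[5, 3, 2, 2]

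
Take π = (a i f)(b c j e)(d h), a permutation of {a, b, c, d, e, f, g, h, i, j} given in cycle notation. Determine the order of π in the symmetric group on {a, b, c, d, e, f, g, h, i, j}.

The disjoint cycles have lengths 4, 3, 2, 1.
The order is lcm(4, 3, 2) = 12.

12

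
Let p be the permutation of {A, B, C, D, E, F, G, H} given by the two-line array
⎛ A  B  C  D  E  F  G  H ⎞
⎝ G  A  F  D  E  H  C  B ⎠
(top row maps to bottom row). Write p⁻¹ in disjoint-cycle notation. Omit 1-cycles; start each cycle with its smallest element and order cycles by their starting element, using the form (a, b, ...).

The cycle decomposition of p is (A, G, C, F, H, B).
Reversing each cycle (and rotating so the smallest element leads) gives p⁻¹ = (A, B, H, F, C, G).

(A, B, H, F, C, G)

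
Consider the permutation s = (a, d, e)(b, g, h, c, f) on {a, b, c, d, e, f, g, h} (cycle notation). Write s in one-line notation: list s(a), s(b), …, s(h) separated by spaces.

d g f e a b h c

Each element maps to the next entry in its cycle (wrapping to the front): a↦d, b↦g, c↦f, d↦e, e↦a, f↦b, g↦h, h↦c.
Listing these in domain order gives d g f e a b h c.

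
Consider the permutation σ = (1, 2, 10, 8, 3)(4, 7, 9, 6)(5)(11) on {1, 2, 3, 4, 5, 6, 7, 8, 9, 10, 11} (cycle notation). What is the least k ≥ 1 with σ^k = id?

20

The cycle type of σ is (5, 4, 1, 1).
Since disjoint cycles commute, ord(σ) = lcm(5, 4) = 20.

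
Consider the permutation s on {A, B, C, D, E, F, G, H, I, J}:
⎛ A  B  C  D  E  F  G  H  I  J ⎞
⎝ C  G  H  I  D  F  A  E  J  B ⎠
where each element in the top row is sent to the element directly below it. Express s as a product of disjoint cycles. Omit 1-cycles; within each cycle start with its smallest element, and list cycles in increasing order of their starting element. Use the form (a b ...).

Iterating s from A gives A → C → H → E → D → I → J → B → G → A; that is the 9-cycle (A C H E D I J B G).
Repeating from the next unused element and collecting all non-trivial cycles gives (A C H E D I J B G).

(A C H E D I J B G)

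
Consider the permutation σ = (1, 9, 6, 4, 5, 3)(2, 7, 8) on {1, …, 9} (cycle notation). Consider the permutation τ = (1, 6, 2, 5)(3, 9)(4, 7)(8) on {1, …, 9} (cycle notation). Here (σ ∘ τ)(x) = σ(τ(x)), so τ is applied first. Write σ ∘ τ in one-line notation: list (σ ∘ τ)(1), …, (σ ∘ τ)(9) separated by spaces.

Chase each element through τ then σ: 1 → 6 → 4; 2 → 5 → 3; 3 → 9 → 6; 4 → 7 → 8; 5 → 1 → 9; 6 → 2 → 7; 7 → 4 → 5; 8 → 8 → 2; 9 → 3 → 1.
So σ ∘ τ in one-line form is 4 3 6 8 9 7 5 2 1.

4 3 6 8 9 7 5 2 1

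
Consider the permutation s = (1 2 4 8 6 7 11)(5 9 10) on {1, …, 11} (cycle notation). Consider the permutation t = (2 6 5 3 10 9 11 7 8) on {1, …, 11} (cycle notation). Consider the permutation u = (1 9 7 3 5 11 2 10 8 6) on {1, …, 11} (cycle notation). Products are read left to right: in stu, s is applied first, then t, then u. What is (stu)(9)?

(stu)(9) = u(t(s(9))). s(9) = 10, then t(10) = 9, then u(9) = 7, so the result is 7.

7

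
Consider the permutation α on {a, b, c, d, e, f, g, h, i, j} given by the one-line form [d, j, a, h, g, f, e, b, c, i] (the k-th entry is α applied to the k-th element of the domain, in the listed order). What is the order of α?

14

The disjoint-cycle form of α has cycle lengths 7, 2, 1.
The order of α is the least common multiple of its cycle lengths: lcm(7, 2) = 14.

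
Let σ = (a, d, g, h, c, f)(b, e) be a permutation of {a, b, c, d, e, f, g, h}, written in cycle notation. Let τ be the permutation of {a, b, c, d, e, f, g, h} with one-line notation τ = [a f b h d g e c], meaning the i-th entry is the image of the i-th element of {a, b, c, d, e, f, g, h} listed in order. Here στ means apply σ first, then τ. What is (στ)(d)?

e

σ(d) = g, then τ(g) = e; composing gives (στ)(d) = e.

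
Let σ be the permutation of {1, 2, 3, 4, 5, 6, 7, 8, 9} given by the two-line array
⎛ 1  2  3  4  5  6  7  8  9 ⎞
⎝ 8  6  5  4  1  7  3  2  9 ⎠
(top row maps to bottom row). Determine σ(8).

2

The entry below 8 in the array is 2, so σ(8) = 2.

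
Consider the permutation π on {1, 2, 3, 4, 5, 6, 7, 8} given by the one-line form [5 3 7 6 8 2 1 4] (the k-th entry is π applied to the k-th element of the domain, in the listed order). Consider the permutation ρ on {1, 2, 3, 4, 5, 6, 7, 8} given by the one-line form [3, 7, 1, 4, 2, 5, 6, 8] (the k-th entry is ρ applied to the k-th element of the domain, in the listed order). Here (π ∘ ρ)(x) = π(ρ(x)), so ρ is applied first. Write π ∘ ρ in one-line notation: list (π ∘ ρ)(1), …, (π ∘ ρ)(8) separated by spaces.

7 1 5 6 3 8 2 4

(π ∘ ρ)(x) = π(ρ(x)). Computing each image: π(ρ(1)) = π(3) = 7, π(ρ(2)) = π(7) = 1, π(ρ(3)) = π(1) = 5, π(ρ(4)) = π(4) = 6, π(ρ(5)) = π(2) = 3, π(ρ(6)) = π(5) = 8, π(ρ(7)) = π(6) = 2, π(ρ(8)) = π(8) = 4.
Hence π ∘ ρ = [7 1 5 6 3 8 2 4].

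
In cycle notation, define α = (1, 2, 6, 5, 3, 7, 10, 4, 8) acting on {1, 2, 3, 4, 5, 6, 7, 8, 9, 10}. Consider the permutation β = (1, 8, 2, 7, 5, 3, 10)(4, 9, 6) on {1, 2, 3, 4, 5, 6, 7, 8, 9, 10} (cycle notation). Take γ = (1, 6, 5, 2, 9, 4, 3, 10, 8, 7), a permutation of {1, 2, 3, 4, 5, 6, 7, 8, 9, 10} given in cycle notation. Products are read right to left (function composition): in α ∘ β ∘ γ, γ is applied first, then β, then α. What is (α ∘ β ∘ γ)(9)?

9

Chase 9: γ(9) = 4; β(4) = 9; α(9) = 9. Hence (α ∘ β ∘ γ)(9) = 9.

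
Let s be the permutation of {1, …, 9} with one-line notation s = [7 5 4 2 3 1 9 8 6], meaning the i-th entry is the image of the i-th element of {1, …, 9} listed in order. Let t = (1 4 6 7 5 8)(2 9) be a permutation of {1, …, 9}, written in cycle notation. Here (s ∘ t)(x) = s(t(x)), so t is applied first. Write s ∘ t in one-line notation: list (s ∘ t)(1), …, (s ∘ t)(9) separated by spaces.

Chase each element through t then s: 1 → 4 → 2; 2 → 9 → 6; 3 → 3 → 4; 4 → 6 → 1; 5 → 8 → 8; 6 → 7 → 9; 7 → 5 → 3; 8 → 1 → 7; 9 → 2 → 5.
Collecting the images, s ∘ t = [2 6 4 1 8 9 3 7 5].

2 6 4 1 8 9 3 7 5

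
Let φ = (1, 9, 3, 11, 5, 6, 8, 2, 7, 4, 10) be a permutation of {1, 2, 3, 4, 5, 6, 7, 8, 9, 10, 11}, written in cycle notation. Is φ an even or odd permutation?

even

The cycle lengths are 11.
A cycle of length ℓ contributes ℓ−1 transpositions, so φ is a product of 10 transpositions — even.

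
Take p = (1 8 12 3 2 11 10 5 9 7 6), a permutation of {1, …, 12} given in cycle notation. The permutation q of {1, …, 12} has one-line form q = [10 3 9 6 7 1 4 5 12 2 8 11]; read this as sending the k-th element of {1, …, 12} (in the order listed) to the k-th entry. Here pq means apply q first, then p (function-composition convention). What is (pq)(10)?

11

(pq)(10) = p(q(10)). q(10) = 2, then p(2) = 11. So (pq)(10) = 11.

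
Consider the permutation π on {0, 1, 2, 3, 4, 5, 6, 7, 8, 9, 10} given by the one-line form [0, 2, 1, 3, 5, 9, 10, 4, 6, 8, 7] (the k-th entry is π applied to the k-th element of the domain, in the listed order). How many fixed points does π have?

2

The fixed points (elements with π(x) = x) are {0, 3}, so there are 2.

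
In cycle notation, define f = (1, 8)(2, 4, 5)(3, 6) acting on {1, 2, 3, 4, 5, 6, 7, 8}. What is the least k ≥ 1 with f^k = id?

The cycle type of f is (3, 2, 2, 1).
The order of f is the least common multiple of its cycle lengths: lcm(3, 2, 2) = 6.

6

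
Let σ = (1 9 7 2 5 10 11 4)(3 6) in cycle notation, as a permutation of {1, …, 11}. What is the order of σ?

The cycle type of σ is (8, 2, 1).
The order is lcm(8, 2) = 8.

8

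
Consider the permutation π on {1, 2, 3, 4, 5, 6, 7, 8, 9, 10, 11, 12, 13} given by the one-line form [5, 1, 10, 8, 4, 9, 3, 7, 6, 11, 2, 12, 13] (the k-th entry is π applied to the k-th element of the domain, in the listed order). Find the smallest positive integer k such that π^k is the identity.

Writing π as disjoint cycles, the cycle lengths are 9, 2, 1, 1.
The order of π is the least common multiple of its cycle lengths: lcm(9, 2) = 18.

18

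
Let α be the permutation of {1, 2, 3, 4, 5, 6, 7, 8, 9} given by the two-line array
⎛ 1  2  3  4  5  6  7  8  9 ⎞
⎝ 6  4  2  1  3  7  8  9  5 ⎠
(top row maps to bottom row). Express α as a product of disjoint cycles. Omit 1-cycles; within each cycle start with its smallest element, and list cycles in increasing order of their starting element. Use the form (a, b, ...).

Iterating α from 1 gives 1 → 6 → 7 → 8 → 9 → 5 → 3 → 2 → 4 → 1; that is the 9-cycle (1, 6, 7, 8, 9, 5, 3, 2, 4).
Repeating from the next unused element and collecting all non-trivial cycles gives (1, 6, 7, 8, 9, 5, 3, 2, 4).

(1, 6, 7, 8, 9, 5, 3, 2, 4)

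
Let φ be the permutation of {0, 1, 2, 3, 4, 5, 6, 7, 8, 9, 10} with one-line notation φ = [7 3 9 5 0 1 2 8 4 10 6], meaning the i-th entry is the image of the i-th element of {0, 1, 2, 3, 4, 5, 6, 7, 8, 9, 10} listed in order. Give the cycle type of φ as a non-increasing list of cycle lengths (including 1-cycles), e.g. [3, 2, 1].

The disjoint cycles are (0 7 8 4)(1 3 5)(2 9 10 6), with lengths 4, 4, 3 in non-increasing order.

[4, 4, 3]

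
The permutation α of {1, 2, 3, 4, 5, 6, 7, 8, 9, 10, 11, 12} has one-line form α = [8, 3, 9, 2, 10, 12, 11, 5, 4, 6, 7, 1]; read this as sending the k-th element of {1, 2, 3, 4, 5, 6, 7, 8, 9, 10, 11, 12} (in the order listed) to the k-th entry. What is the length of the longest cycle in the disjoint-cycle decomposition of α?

6

Decomposing into disjoint cycles gives (1, 8, 5, 10, 6, 12)(2, 3, 9, 4)(7, 11); the longest has length 6.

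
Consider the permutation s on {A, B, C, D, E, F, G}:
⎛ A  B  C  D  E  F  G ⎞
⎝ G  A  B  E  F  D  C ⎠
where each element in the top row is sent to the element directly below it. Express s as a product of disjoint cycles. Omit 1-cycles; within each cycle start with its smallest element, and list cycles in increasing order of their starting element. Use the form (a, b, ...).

(A, G, C, B)(D, E, F)

Start at A and follow images: A → G → C → B → A, giving the cycle (A, G, C, B).
Repeating from the next unused element and collecting all non-trivial cycles gives (A, G, C, B)(D, E, F).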